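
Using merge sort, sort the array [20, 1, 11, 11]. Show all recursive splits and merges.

Merge sort trace:

Split: [20, 1, 11, 11] -> [20, 1] and [11, 11]
  Split: [20, 1] -> [20] and [1]
  Merge: [20] + [1] -> [1, 20]
  Split: [11, 11] -> [11] and [11]
  Merge: [11] + [11] -> [11, 11]
Merge: [1, 20] + [11, 11] -> [1, 11, 11, 20]

Final sorted array: [1, 11, 11, 20]

The merge sort proceeds by recursively splitting the array and merging sorted halves.
After all merges, the sorted array is [1, 11, 11, 20].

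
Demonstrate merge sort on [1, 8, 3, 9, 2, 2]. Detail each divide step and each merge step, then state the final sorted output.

Merge sort trace:

Split: [1, 8, 3, 9, 2, 2] -> [1, 8, 3] and [9, 2, 2]
  Split: [1, 8, 3] -> [1] and [8, 3]
    Split: [8, 3] -> [8] and [3]
    Merge: [8] + [3] -> [3, 8]
  Merge: [1] + [3, 8] -> [1, 3, 8]
  Split: [9, 2, 2] -> [9] and [2, 2]
    Split: [2, 2] -> [2] and [2]
    Merge: [2] + [2] -> [2, 2]
  Merge: [9] + [2, 2] -> [2, 2, 9]
Merge: [1, 3, 8] + [2, 2, 9] -> [1, 2, 2, 3, 8, 9]

Final sorted array: [1, 2, 2, 3, 8, 9]

The merge sort proceeds by recursively splitting the array and merging sorted halves.
After all merges, the sorted array is [1, 2, 2, 3, 8, 9].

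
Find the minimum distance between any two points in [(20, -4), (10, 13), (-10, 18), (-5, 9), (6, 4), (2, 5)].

Computing all pairwise distances among 6 points:

d((20, -4), (10, 13)) = 19.7231
d((20, -4), (-10, 18)) = 37.2022
d((20, -4), (-5, 9)) = 28.178
d((20, -4), (6, 4)) = 16.1245
d((20, -4), (2, 5)) = 20.1246
d((10, 13), (-10, 18)) = 20.6155
d((10, 13), (-5, 9)) = 15.5242
d((10, 13), (6, 4)) = 9.8489
d((10, 13), (2, 5)) = 11.3137
d((-10, 18), (-5, 9)) = 10.2956
d((-10, 18), (6, 4)) = 21.2603
d((-10, 18), (2, 5)) = 17.6918
d((-5, 9), (6, 4)) = 12.083
d((-5, 9), (2, 5)) = 8.0623
d((6, 4), (2, 5)) = 4.1231 <-- minimum

Closest pair: (6, 4) and (2, 5) with distance 4.1231

The closest pair is (6, 4) and (2, 5) with Euclidean distance 4.1231. For 6 points, brute-force pairwise comparison is shown above. For large n, the divide-and-conquer algorithm (sort by x, recurse on halves, check the dividing strip) achieves O(n log n).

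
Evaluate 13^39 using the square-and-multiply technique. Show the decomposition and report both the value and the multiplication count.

Computing 13^39 by squaring (build up from 13^1; each line after the first costs one multiplication):

13^1 = 13
13^2 = (13^1)^2 = 13^2 = 169
13^4 = (13^2)^2 = 169^2 = 28561
13^8 = (13^4)^2 = 28561^2 = 815730721
13^9 = 13 * 13^8 = 13 * 815730721 = 10604499373
13^18 = (13^9)^2 = 10604499373^2 = 112455406951957393129
13^19 = 13 * 13^18 = 13 * 112455406951957393129 = 1461920290375446110677
13^38 = (13^19)^2 = 1461920290375446110677^2 = 2137210935411428674141543654682486133398329
13^39 = 13 * 13^38 = 13 * 2137210935411428674141543654682486133398329 = 27783742160348572763840067510872319734178277

Result: 27783742160348572763840067510872319734178277
Multiplications needed: 8 (8 lines after 13^1)

13^39 = 27783742160348572763840067510872319734178277. Using exponentiation by squaring, this requires 8 multiplications. The key idea: if the exponent is even, square the half-power; if odd, multiply by the base once.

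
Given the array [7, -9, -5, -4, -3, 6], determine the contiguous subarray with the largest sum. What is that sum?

Using Kadane's algorithm on [7, -9, -5, -4, -3, 6]:

Scanning through the array:
Position 1 (value -9): max_ending_here = -2, max_so_far = 7
Position 2 (value -5): max_ending_here = -5, max_so_far = 7
Position 3 (value -4): max_ending_here = -4, max_so_far = 7
Position 4 (value -3): max_ending_here = -3, max_so_far = 7
Position 5 (value 6): max_ending_here = 6, max_so_far = 7

Maximum subarray: [7]
Maximum sum: 7

The maximum subarray is [7] with sum 7. This subarray runs from index 0 to index 0.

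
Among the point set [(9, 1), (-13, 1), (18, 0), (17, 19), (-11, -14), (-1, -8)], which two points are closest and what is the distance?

Computing all pairwise distances among 6 points:

d((9, 1), (-13, 1)) = 22.0
d((9, 1), (18, 0)) = 9.0554 <-- minimum
d((9, 1), (17, 19)) = 19.6977
d((9, 1), (-11, -14)) = 25.0
d((9, 1), (-1, -8)) = 13.4536
d((-13, 1), (18, 0)) = 31.0161
d((-13, 1), (17, 19)) = 34.9857
d((-13, 1), (-11, -14)) = 15.1327
d((-13, 1), (-1, -8)) = 15.0
d((18, 0), (17, 19)) = 19.0263
d((18, 0), (-11, -14)) = 32.2025
d((18, 0), (-1, -8)) = 20.6155
d((17, 19), (-11, -14)) = 43.2782
d((17, 19), (-1, -8)) = 32.45
d((-11, -14), (-1, -8)) = 11.6619

Closest pair: (9, 1) and (18, 0) with distance 9.0554

The closest pair is (9, 1) and (18, 0) with Euclidean distance 9.0554. For 6 points, brute-force pairwise comparison is shown above. For large n, the divide-and-conquer algorithm (sort by x, recurse on halves, check the dividing strip) achieves O(n log n).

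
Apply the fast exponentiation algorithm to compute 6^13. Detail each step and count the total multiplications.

Computing 6^13 by squaring (build up from 6^1; each line after the first costs one multiplication):

6^1 = 6
6^2 = (6^1)^2 = 6^2 = 36
6^3 = 6 * 6^2 = 6 * 36 = 216
6^6 = (6^3)^2 = 216^2 = 46656
6^12 = (6^6)^2 = 46656^2 = 2176782336
6^13 = 6 * 6^12 = 6 * 2176782336 = 13060694016

Result: 13060694016
Multiplications needed: 5 (5 lines after 6^1)

6^13 = 13060694016. Using exponentiation by squaring, this requires 5 multiplications. The key idea: if the exponent is even, square the half-power; if odd, multiply by the base once.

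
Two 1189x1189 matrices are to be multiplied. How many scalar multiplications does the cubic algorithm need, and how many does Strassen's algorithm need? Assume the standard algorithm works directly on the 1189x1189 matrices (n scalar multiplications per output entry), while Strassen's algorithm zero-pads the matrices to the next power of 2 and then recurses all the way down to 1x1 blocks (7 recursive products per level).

Matrix multiplication for 1189x1189 matrices:

Strassen's algorithm requires power-of-2 dimensions. Pad 1189x1189 to 2048x2048 (next power of 2).

Standard algorithm: 1189^3 = 1680914269 multiplications
Strassen's algorithm: 7^(log2(2048)) = 7^11 = 1977326743 multiplications
Difference: 1680914269 - 1977326743 = -296412474 (Strassen uses MORE here due to padding overhead — for small or just-over-power-of-2 n, padding can outweigh the per-level savings)

Standard: 1680914269 multiplications (1189^3). Strassen: 1977326743 multiplications (7^11, after padding to 2048x2048). Strassen reduces 8 recursive multiplications to 7 at each level.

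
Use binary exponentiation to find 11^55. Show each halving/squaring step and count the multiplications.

Computing 11^55 by squaring (build up from 11^1; each line after the first costs one multiplication):

11^1 = 11
11^2 = (11^1)^2 = 11^2 = 121
11^3 = 11 * 11^2 = 11 * 121 = 1331
11^6 = (11^3)^2 = 1331^2 = 1771561
11^12 = (11^6)^2 = 1771561^2 = 3138428376721
11^13 = 11 * 11^12 = 11 * 3138428376721 = 34522712143931
11^26 = (11^13)^2 = 34522712143931^2 = 1191817653772720942460132761
11^27 = 11 * 11^26 = 11 * 1191817653772720942460132761 = 13109994191499930367061460371
11^54 = (11^27)^2 = 13109994191499930367061460371^2 = 171871947701161912897410416779483616222663749691203457641
11^55 = 11 * 11^54 = 11 * 171871947701161912897410416779483616222663749691203457641 = 1890591424712781041871514584574319778449301246603238034051

Result: 1890591424712781041871514584574319778449301246603238034051
Multiplications needed: 9 (9 lines after 11^1)

11^55 = 1890591424712781041871514584574319778449301246603238034051. Using exponentiation by squaring, this requires 9 multiplications. The key idea: if the exponent is even, square the half-power; if odd, multiply by the base once.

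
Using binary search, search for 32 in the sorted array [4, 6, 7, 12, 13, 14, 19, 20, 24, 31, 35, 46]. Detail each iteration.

Binary search for 32 in [4, 6, 7, 12, 13, 14, 19, 20, 24, 31, 35, 46]:

lo=0, hi=11, mid=5, arr[mid]=14 -> 14 < 32, search right half
lo=6, hi=11, mid=8, arr[mid]=24 -> 24 < 32, search right half
lo=9, hi=11, mid=10, arr[mid]=35 -> 35 > 32, search left half
lo=9, hi=9, mid=9, arr[mid]=31 -> 31 < 32, search right half
lo=10 > hi=9, target 32 not found

Binary search determines that 32 is not in the array after 4 comparisons. The search space was exhausted without finding the target.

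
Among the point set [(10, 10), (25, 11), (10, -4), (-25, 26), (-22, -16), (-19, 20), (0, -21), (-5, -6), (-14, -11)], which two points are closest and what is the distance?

Computing all pairwise distances among 9 points:

d((10, 10), (25, 11)) = 15.0333
d((10, 10), (10, -4)) = 14.0
d((10, 10), (-25, 26)) = 38.4838
d((10, 10), (-22, -16)) = 41.2311
d((10, 10), (-19, 20)) = 30.6757
d((10, 10), (0, -21)) = 32.573
d((10, 10), (-5, -6)) = 21.9317
d((10, 10), (-14, -11)) = 31.8904
d((25, 11), (10, -4)) = 21.2132
d((25, 11), (-25, 26)) = 52.2015
d((25, 11), (-22, -16)) = 54.2033
d((25, 11), (-19, 20)) = 44.911
d((25, 11), (0, -21)) = 40.6079
d((25, 11), (-5, -6)) = 34.4819
d((25, 11), (-14, -11)) = 44.7772
d((10, -4), (-25, 26)) = 46.0977
d((10, -4), (-22, -16)) = 34.176
d((10, -4), (-19, 20)) = 37.6431
d((10, -4), (0, -21)) = 19.7231
d((10, -4), (-5, -6)) = 15.1327
d((10, -4), (-14, -11)) = 25.0
d((-25, 26), (-22, -16)) = 42.107
d((-25, 26), (-19, 20)) = 8.4853 <-- minimum
d((-25, 26), (0, -21)) = 53.2353
d((-25, 26), (-5, -6)) = 37.7359
d((-25, 26), (-14, -11)) = 38.6005
d((-22, -16), (-19, 20)) = 36.1248
d((-22, -16), (0, -21)) = 22.561
d((-22, -16), (-5, -6)) = 19.7231
d((-22, -16), (-14, -11)) = 9.434
d((-19, 20), (0, -21)) = 45.1885
d((-19, 20), (-5, -6)) = 29.5296
d((-19, 20), (-14, -11)) = 31.4006
d((0, -21), (-5, -6)) = 15.8114
d((0, -21), (-14, -11)) = 17.2047
d((-5, -6), (-14, -11)) = 10.2956

Closest pair: (-25, 26) and (-19, 20) with distance 8.4853

The closest pair is (-25, 26) and (-19, 20) with Euclidean distance 8.4853. For 9 points, brute-force pairwise comparison is shown above. For large n, the divide-and-conquer algorithm (sort by x, recurse on halves, check the dividing strip) achieves O(n log n).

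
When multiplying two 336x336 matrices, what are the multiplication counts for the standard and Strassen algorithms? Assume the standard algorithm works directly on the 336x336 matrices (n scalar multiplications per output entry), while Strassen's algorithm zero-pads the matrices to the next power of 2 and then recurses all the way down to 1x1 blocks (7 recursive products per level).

Matrix multiplication for 336x336 matrices:

Strassen's algorithm requires power-of-2 dimensions. Pad 336x336 to 512x512 (next power of 2).

Standard algorithm: 336^3 = 37933056 multiplications
Strassen's algorithm: 7^(log2(512)) = 7^9 = 40353607 multiplications
Difference: 37933056 - 40353607 = -2420551 (Strassen uses MORE here due to padding overhead — for small or just-over-power-of-2 n, padding can outweigh the per-level savings)

Standard: 37933056 multiplications (336^3). Strassen: 40353607 multiplications (7^9, after padding to 512x512). Strassen reduces 8 recursive multiplications to 7 at each level.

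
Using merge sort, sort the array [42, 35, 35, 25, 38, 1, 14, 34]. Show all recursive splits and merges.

Merge sort trace:

Split: [42, 35, 35, 25, 38, 1, 14, 34] -> [42, 35, 35, 25] and [38, 1, 14, 34]
  Split: [42, 35, 35, 25] -> [42, 35] and [35, 25]
    Split: [42, 35] -> [42] and [35]
    Merge: [42] + [35] -> [35, 42]
    Split: [35, 25] -> [35] and [25]
    Merge: [35] + [25] -> [25, 35]
  Merge: [35, 42] + [25, 35] -> [25, 35, 35, 42]
  Split: [38, 1, 14, 34] -> [38, 1] and [14, 34]
    Split: [38, 1] -> [38] and [1]
    Merge: [38] + [1] -> [1, 38]
    Split: [14, 34] -> [14] and [34]
    Merge: [14] + [34] -> [14, 34]
  Merge: [1, 38] + [14, 34] -> [1, 14, 34, 38]
Merge: [25, 35, 35, 42] + [1, 14, 34, 38] -> [1, 14, 25, 34, 35, 35, 38, 42]

Final sorted array: [1, 14, 25, 34, 35, 35, 38, 42]

The merge sort proceeds by recursively splitting the array and merging sorted halves.
After all merges, the sorted array is [1, 14, 25, 34, 35, 35, 38, 42].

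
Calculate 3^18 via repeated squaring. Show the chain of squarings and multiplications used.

Computing 3^18 by squaring (build up from 3^1; each line after the first costs one multiplication):

3^1 = 3
3^2 = (3^1)^2 = 3^2 = 9
3^4 = (3^2)^2 = 9^2 = 81
3^8 = (3^4)^2 = 81^2 = 6561
3^9 = 3 * 3^8 = 3 * 6561 = 19683
3^18 = (3^9)^2 = 19683^2 = 387420489

Result: 387420489
Multiplications needed: 5 (5 lines after 3^1)

3^18 = 387420489. Using exponentiation by squaring, this requires 5 multiplications. The key idea: if the exponent is even, square the half-power; if odd, multiply by the base once.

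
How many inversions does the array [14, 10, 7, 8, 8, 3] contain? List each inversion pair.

Finding inversions in [14, 10, 7, 8, 8, 3]:

(0, 1): arr[0]=14 > arr[1]=10
(0, 2): arr[0]=14 > arr[2]=7
(0, 3): arr[0]=14 > arr[3]=8
(0, 4): arr[0]=14 > arr[4]=8
(0, 5): arr[0]=14 > arr[5]=3
(1, 2): arr[1]=10 > arr[2]=7
(1, 3): arr[1]=10 > arr[3]=8
(1, 4): arr[1]=10 > arr[4]=8
(1, 5): arr[1]=10 > arr[5]=3
(2, 5): arr[2]=7 > arr[5]=3
(3, 5): arr[3]=8 > arr[5]=3
(4, 5): arr[4]=8 > arr[5]=3

Total inversions: 12

The array has 12 inversion(s): (0,1), (0,2), (0,3), (0,4), (0,5), (1,2), (1,3), (1,4), (1,5), (2,5), (3,5), (4,5). Each pair (i,j) satisfies i < j and arr[i] > arr[j].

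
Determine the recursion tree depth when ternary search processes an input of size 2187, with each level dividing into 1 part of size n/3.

For divide and conquer with division factor 3:

Problem sizes at each level:
Level 0: 2187
Level 1: 729
Level 2: 243
Level 3: 81
Level 4: 27
Level 5: 9
Level 6: 3
Level 7: 1

The root is level 0 and the size-1 base case is level 7 (the tree spans levels 0 through 7, i.e. 8 levels counting the root), so the depth is the number of divisions: log_3(2187) = 7

The recursion tree depth is log_3(2187) = 7. At each level, the problem size is divided by 3, so it takes 7 divisions to reduce to a base case of size 1. The algorithm makes 1 recursive call at each level.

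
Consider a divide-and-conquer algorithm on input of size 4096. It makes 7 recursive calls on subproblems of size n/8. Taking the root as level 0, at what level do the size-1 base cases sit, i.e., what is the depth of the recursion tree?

For divide and conquer with division factor 8:

Problem sizes at each level:
Level 0: 4096
Level 1: 512
Level 2: 64
Level 3: 8
Level 4: 1

The root is level 0 and the size-1 base case is level 4 (the tree spans levels 0 through 4, i.e. 5 levels counting the root), so the depth is the number of divisions: log_8(4096) = 4

The recursion tree depth is log_8(4096) = 4. At each level, the problem size is divided by 8, so it takes 4 divisions to reduce to a base case of size 1. The algorithm makes 7 recursive calls at each level.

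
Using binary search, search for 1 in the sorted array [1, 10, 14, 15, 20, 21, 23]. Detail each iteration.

Binary search for 1 in [1, 10, 14, 15, 20, 21, 23]:

lo=0, hi=6, mid=3, arr[mid]=15 -> 15 > 1, search left half
lo=0, hi=2, mid=1, arr[mid]=10 -> 10 > 1, search left half
lo=0, hi=0, mid=0, arr[mid]=1 -> Found target at index 0!

Binary search finds 1 at index 0 after 3 comparisons. The search repeatedly halves the search space by comparing with the middle element.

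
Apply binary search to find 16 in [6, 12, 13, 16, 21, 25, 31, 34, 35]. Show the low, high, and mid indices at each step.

Binary search for 16 in [6, 12, 13, 16, 21, 25, 31, 34, 35]:

lo=0, hi=8, mid=4, arr[mid]=21 -> 21 > 16, search left half
lo=0, hi=3, mid=1, arr[mid]=12 -> 12 < 16, search right half
lo=2, hi=3, mid=2, arr[mid]=13 -> 13 < 16, search right half
lo=3, hi=3, mid=3, arr[mid]=16 -> Found target at index 3!

Binary search finds 16 at index 3 after 4 comparisons. The search repeatedly halves the search space by comparing with the middle element.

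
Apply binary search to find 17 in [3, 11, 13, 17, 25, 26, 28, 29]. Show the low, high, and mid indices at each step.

Binary search for 17 in [3, 11, 13, 17, 25, 26, 28, 29]:

lo=0, hi=7, mid=3, arr[mid]=17 -> Found target at index 3!

Binary search finds 17 at index 3 after 1 comparisons. The search repeatedly halves the search space by comparing with the middle element.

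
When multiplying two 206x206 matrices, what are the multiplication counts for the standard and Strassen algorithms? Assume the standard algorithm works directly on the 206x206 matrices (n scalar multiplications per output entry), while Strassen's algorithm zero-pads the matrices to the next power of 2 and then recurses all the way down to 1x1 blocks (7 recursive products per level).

Matrix multiplication for 206x206 matrices:

Strassen's algorithm requires power-of-2 dimensions. Pad 206x206 to 256x256 (next power of 2).

Standard algorithm: 206^3 = 8741816 multiplications
Strassen's algorithm: 7^(log2(256)) = 7^8 = 5764801 multiplications
Savings: 8741816 - 5764801 = 2977015 multiplications

Standard: 8741816 multiplications (206^3). Strassen: 5764801 multiplications (7^8, after padding to 256x256). Strassen reduces 8 recursive multiplications to 7 at each level.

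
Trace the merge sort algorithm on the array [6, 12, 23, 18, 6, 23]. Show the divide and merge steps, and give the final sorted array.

Merge sort trace:

Split: [6, 12, 23, 18, 6, 23] -> [6, 12, 23] and [18, 6, 23]
  Split: [6, 12, 23] -> [6] and [12, 23]
    Split: [12, 23] -> [12] and [23]
    Merge: [12] + [23] -> [12, 23]
  Merge: [6] + [12, 23] -> [6, 12, 23]
  Split: [18, 6, 23] -> [18] and [6, 23]
    Split: [6, 23] -> [6] and [23]
    Merge: [6] + [23] -> [6, 23]
  Merge: [18] + [6, 23] -> [6, 18, 23]
Merge: [6, 12, 23] + [6, 18, 23] -> [6, 6, 12, 18, 23, 23]

Final sorted array: [6, 6, 12, 18, 23, 23]

The merge sort proceeds by recursively splitting the array and merging sorted halves.
After all merges, the sorted array is [6, 6, 12, 18, 23, 23].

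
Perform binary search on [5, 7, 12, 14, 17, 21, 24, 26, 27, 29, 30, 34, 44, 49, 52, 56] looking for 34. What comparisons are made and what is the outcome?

Binary search for 34 in [5, 7, 12, 14, 17, 21, 24, 26, 27, 29, 30, 34, 44, 49, 52, 56]:

lo=0, hi=15, mid=7, arr[mid]=26 -> 26 < 34, search right half
lo=8, hi=15, mid=11, arr[mid]=34 -> Found target at index 11!

Binary search finds 34 at index 11 after 2 comparisons. The search repeatedly halves the search space by comparing with the middle element.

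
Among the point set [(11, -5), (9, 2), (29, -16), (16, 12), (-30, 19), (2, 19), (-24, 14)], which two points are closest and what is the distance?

Computing all pairwise distances among 7 points:

d((11, -5), (9, 2)) = 7.2801 <-- minimum
d((11, -5), (29, -16)) = 21.095
d((11, -5), (16, 12)) = 17.72
d((11, -5), (-30, 19)) = 47.5079
d((11, -5), (2, 19)) = 25.632
d((11, -5), (-24, 14)) = 39.8246
d((9, 2), (29, -16)) = 26.9072
d((9, 2), (16, 12)) = 12.2066
d((9, 2), (-30, 19)) = 42.5441
d((9, 2), (2, 19)) = 18.3848
d((9, 2), (-24, 14)) = 35.1141
d((29, -16), (16, 12)) = 30.8707
d((29, -16), (-30, 19)) = 68.6003
d((29, -16), (2, 19)) = 44.2041
d((29, -16), (-24, 14)) = 60.9016
d((16, 12), (-30, 19)) = 46.5296
d((16, 12), (2, 19)) = 15.6525
d((16, 12), (-24, 14)) = 40.05
d((-30, 19), (2, 19)) = 32.0
d((-30, 19), (-24, 14)) = 7.8102
d((2, 19), (-24, 14)) = 26.4764

Closest pair: (11, -5) and (9, 2) with distance 7.2801

The closest pair is (11, -5) and (9, 2) with Euclidean distance 7.2801. For 7 points, brute-force pairwise comparison is shown above. For large n, the divide-and-conquer algorithm (sort by x, recurse on halves, check the dividing strip) achieves O(n log n).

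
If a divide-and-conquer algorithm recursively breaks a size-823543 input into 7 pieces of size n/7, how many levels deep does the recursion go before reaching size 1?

For divide and conquer with division factor 7:

Problem sizes at each level:
Level 0: 823543
Level 1: 117649
Level 2: 16807
Level 3: 2401
Level 4: 343
Level 5: 49
Level 6: 7
Level 7: 1

The root is level 0 and the size-1 base case is level 7 (the tree spans levels 0 through 7, i.e. 8 levels counting the root), so the depth is the number of divisions: log_7(823543) = 7

The recursion tree depth is log_7(823543) = 7. At each level, the problem size is divided by 7, so it takes 7 divisions to reduce to a base case of size 1. The algorithm makes 7 recursive calls at each level.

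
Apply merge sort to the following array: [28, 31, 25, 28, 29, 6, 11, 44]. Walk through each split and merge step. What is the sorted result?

Merge sort trace:

Split: [28, 31, 25, 28, 29, 6, 11, 44] -> [28, 31, 25, 28] and [29, 6, 11, 44]
  Split: [28, 31, 25, 28] -> [28, 31] and [25, 28]
    Split: [28, 31] -> [28] and [31]
    Merge: [28] + [31] -> [28, 31]
    Split: [25, 28] -> [25] and [28]
    Merge: [25] + [28] -> [25, 28]
  Merge: [28, 31] + [25, 28] -> [25, 28, 28, 31]
  Split: [29, 6, 11, 44] -> [29, 6] and [11, 44]
    Split: [29, 6] -> [29] and [6]
    Merge: [29] + [6] -> [6, 29]
    Split: [11, 44] -> [11] and [44]
    Merge: [11] + [44] -> [11, 44]
  Merge: [6, 29] + [11, 44] -> [6, 11, 29, 44]
Merge: [25, 28, 28, 31] + [6, 11, 29, 44] -> [6, 11, 25, 28, 28, 29, 31, 44]

Final sorted array: [6, 11, 25, 28, 28, 29, 31, 44]

The merge sort proceeds by recursively splitting the array and merging sorted halves.
After all merges, the sorted array is [6, 11, 25, 28, 28, 29, 31, 44].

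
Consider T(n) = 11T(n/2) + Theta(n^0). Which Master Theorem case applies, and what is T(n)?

Master Theorem for T(n) = 11T(n/2) + O(n^0):

a = 11, b = 2, c = 0
log_b(a) = log_2(11) = 3.4594

Case 1: c = 0 < log_2(11) = 3.4594
T(n) = O(n^(log_2 11))

For T(n) = 11T(n/2) + O(n^0): log_2(11) = 3.4594. This is Case 1 of the Master Theorem (c < log_b(a), work dominated by leaves), giving O(n^(log_2 11)).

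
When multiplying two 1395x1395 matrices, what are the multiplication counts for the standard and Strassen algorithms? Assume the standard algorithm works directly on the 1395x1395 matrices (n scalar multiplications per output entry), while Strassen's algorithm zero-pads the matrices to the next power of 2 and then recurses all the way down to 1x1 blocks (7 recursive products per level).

Matrix multiplication for 1395x1395 matrices:

Strassen's algorithm requires power-of-2 dimensions. Pad 1395x1395 to 2048x2048 (next power of 2).

Standard algorithm: 1395^3 = 2714704875 multiplications
Strassen's algorithm: 7^(log2(2048)) = 7^11 = 1977326743 multiplications
Savings: 2714704875 - 1977326743 = 737378132 multiplications

Standard: 2714704875 multiplications (1395^3). Strassen: 1977326743 multiplications (7^11, after padding to 2048x2048). Strassen reduces 8 recursive multiplications to 7 at each level.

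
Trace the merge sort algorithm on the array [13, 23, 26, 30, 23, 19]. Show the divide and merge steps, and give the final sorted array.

Merge sort trace:

Split: [13, 23, 26, 30, 23, 19] -> [13, 23, 26] and [30, 23, 19]
  Split: [13, 23, 26] -> [13] and [23, 26]
    Split: [23, 26] -> [23] and [26]
    Merge: [23] + [26] -> [23, 26]
  Merge: [13] + [23, 26] -> [13, 23, 26]
  Split: [30, 23, 19] -> [30] and [23, 19]
    Split: [23, 19] -> [23] and [19]
    Merge: [23] + [19] -> [19, 23]
  Merge: [30] + [19, 23] -> [19, 23, 30]
Merge: [13, 23, 26] + [19, 23, 30] -> [13, 19, 23, 23, 26, 30]

Final sorted array: [13, 19, 23, 23, 26, 30]

The merge sort proceeds by recursively splitting the array and merging sorted halves.
After all merges, the sorted array is [13, 19, 23, 23, 26, 30].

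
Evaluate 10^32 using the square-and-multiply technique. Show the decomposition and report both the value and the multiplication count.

Computing 10^32 by squaring (build up from 10^1; each line after the first costs one multiplication):

10^1 = 10
10^2 = (10^1)^2 = 10^2 = 100
10^4 = (10^2)^2 = 100^2 = 10000
10^8 = (10^4)^2 = 10000^2 = 100000000
10^16 = (10^8)^2 = 100000000^2 = 10000000000000000
10^32 = (10^16)^2 = 10000000000000000^2 = 100000000000000000000000000000000

Result: 100000000000000000000000000000000
Multiplications needed: 5 (5 lines after 10^1)

10^32 = 100000000000000000000000000000000. Using exponentiation by squaring, this requires 5 multiplications. The key idea: if the exponent is even, square the half-power; if odd, multiply by the base once.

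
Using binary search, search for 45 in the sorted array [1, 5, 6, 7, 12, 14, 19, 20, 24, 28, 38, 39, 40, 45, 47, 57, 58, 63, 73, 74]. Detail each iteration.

Binary search for 45 in [1, 5, 6, 7, 12, 14, 19, 20, 24, 28, 38, 39, 40, 45, 47, 57, 58, 63, 73, 74]:

lo=0, hi=19, mid=9, arr[mid]=28 -> 28 < 45, search right half
lo=10, hi=19, mid=14, arr[mid]=47 -> 47 > 45, search left half
lo=10, hi=13, mid=11, arr[mid]=39 -> 39 < 45, search right half
lo=12, hi=13, mid=12, arr[mid]=40 -> 40 < 45, search right half
lo=13, hi=13, mid=13, arr[mid]=45 -> Found target at index 13!

Binary search finds 45 at index 13 after 5 comparisons. The search repeatedly halves the search space by comparing with the middle element.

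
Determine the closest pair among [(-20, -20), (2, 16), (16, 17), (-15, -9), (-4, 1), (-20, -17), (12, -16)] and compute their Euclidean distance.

Computing all pairwise distances among 7 points:

d((-20, -20), (2, 16)) = 42.19
d((-20, -20), (16, 17)) = 51.6236
d((-20, -20), (-15, -9)) = 12.083
d((-20, -20), (-4, 1)) = 26.4008
d((-20, -20), (-20, -17)) = 3.0 <-- minimum
d((-20, -20), (12, -16)) = 32.249
d((2, 16), (16, 17)) = 14.0357
d((2, 16), (-15, -9)) = 30.2324
d((2, 16), (-4, 1)) = 16.1555
d((2, 16), (-20, -17)) = 39.6611
d((2, 16), (12, -16)) = 33.5261
d((16, 17), (-15, -9)) = 40.4599
d((16, 17), (-4, 1)) = 25.6125
d((16, 17), (-20, -17)) = 49.5177
d((16, 17), (12, -16)) = 33.2415
d((-15, -9), (-4, 1)) = 14.8661
d((-15, -9), (-20, -17)) = 9.434
d((-15, -9), (12, -16)) = 27.8927
d((-4, 1), (-20, -17)) = 24.0832
d((-4, 1), (12, -16)) = 23.3452
d((-20, -17), (12, -16)) = 32.0156

Closest pair: (-20, -20) and (-20, -17) with distance 3.0

The closest pair is (-20, -20) and (-20, -17) with Euclidean distance 3.0. For 7 points, brute-force pairwise comparison is shown above. For large n, the divide-and-conquer algorithm (sort by x, recurse on halves, check the dividing strip) achieves O(n log n).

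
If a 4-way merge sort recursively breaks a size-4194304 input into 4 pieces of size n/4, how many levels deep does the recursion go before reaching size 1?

For divide and conquer with division factor 4:

Problem sizes at each level:
Level 0: 4194304
Level 1: 1048576
Level 2: 262144
Level 3: 65536
Level 4: 16384
Level 5: 4096
Level 6: 1024
Level 7: 256
Level 8: 64
Level 9: 16
Level 10: 4
Level 11: 1

The root is level 0 and the size-1 base case is level 11 (the tree spans levels 0 through 11, i.e. 12 levels counting the root), so the depth is the number of divisions: log_4(4194304) = 11

The recursion tree depth is log_4(4194304) = 11. At each level, the problem size is divided by 4, so it takes 11 divisions to reduce to a base case of size 1. The algorithm makes 4 recursive calls at each level.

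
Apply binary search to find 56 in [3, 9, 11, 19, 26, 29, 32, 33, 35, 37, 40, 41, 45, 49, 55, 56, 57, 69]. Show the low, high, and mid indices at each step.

Binary search for 56 in [3, 9, 11, 19, 26, 29, 32, 33, 35, 37, 40, 41, 45, 49, 55, 56, 57, 69]:

lo=0, hi=17, mid=8, arr[mid]=35 -> 35 < 56, search right half
lo=9, hi=17, mid=13, arr[mid]=49 -> 49 < 56, search right half
lo=14, hi=17, mid=15, arr[mid]=56 -> Found target at index 15!

Binary search finds 56 at index 15 after 3 comparisons. The search repeatedly halves the search space by comparing with the middle element.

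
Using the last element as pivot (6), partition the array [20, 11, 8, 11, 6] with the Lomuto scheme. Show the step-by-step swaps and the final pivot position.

Lomuto partition with pivot = 6:

Initial array: [20, 11, 8, 11, 6]

arr[0]=20 > 6: no swap
arr[1]=11 > 6: no swap
arr[2]=8 > 6: no swap
arr[3]=11 > 6: no swap

Place pivot at position 0: [6, 11, 8, 11, 20]
Pivot position: 0

After partitioning with pivot 6, the array becomes [6, 11, 8, 11, 20]. The pivot is placed at index 0. All elements to the left of the pivot are <= 6, and all elements to the right are > 6.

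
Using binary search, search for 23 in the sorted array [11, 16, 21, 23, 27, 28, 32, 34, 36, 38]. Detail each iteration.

Binary search for 23 in [11, 16, 21, 23, 27, 28, 32, 34, 36, 38]:

lo=0, hi=9, mid=4, arr[mid]=27 -> 27 > 23, search left half
lo=0, hi=3, mid=1, arr[mid]=16 -> 16 < 23, search right half
lo=2, hi=3, mid=2, arr[mid]=21 -> 21 < 23, search right half
lo=3, hi=3, mid=3, arr[mid]=23 -> Found target at index 3!

Binary search finds 23 at index 3 after 4 comparisons. The search repeatedly halves the search space by comparing with the middle element.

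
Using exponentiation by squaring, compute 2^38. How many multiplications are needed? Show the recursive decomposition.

Computing 2^38 by squaring (build up from 2^1; each line after the first costs one multiplication):

2^1 = 2
2^2 = (2^1)^2 = 2^2 = 4
2^4 = (2^2)^2 = 4^2 = 16
2^8 = (2^4)^2 = 16^2 = 256
2^9 = 2 * 2^8 = 2 * 256 = 512
2^18 = (2^9)^2 = 512^2 = 262144
2^19 = 2 * 2^18 = 2 * 262144 = 524288
2^38 = (2^19)^2 = 524288^2 = 274877906944

Result: 274877906944
Multiplications needed: 7 (7 lines after 2^1)

2^38 = 274877906944. Using exponentiation by squaring, this requires 7 multiplications. The key idea: if the exponent is even, square the half-power; if odd, multiply by the base once.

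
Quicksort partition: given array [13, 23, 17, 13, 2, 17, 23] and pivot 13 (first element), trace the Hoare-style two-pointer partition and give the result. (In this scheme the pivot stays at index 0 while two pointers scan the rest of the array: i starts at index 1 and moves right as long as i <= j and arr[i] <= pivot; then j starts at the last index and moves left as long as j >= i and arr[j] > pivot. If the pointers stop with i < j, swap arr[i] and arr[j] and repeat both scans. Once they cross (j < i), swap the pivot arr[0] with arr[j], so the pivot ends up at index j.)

Hoare-style two-pointer partition with pivot = 13:

Initial array: [13, 23, 17, 13, 2, 17, 23]

Pointers start at i = 1, j = 6.
i stops at index 1 (arr[1]=23 > 13), j stops at index 4 (arr[4]=2 <= 13): swap arr[1] and arr[4], array becomes [13, 2, 17, 13, 23, 17, 23]
i stops at index 2 (arr[2]=17 > 13), j stops at index 3 (arr[3]=13 <= 13): swap arr[2] and arr[3], array becomes [13, 2, 13, 17, 23, 17, 23]
i ends at 3, j ends at 2: the pointers have crossed (j < i), so scanning stops.

Swap pivot arr[0] with arr[2] to place pivot at position 2: [13, 2, 13, 17, 23, 17, 23]
Pivot position: 2

After partitioning with pivot 13, the array becomes [13, 2, 13, 17, 23, 17, 23]. The pivot is placed at index 2. All elements to the left of the pivot are <= 13, and all elements to the right are > 13.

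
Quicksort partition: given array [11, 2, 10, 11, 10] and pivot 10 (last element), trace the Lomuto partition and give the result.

Lomuto partition with pivot = 10:

Initial array: [11, 2, 10, 11, 10]

arr[0]=11 > 10: no swap
arr[1]=2 <= 10: swap with position 0, array becomes [2, 11, 10, 11, 10]
arr[2]=10 <= 10: swap with position 1, array becomes [2, 10, 11, 11, 10]
arr[3]=11 > 10: no swap

Place pivot at position 2: [2, 10, 10, 11, 11]
Pivot position: 2

After partitioning with pivot 10, the array becomes [2, 10, 10, 11, 11]. The pivot is placed at index 2. All elements to the left of the pivot are <= 10, and all elements to the right are > 10.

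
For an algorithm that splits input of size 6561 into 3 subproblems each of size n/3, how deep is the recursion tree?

For divide and conquer with division factor 3:

Problem sizes at each level:
Level 0: 6561
Level 1: 2187
Level 2: 729
Level 3: 243
Level 4: 81
Level 5: 27
Level 6: 9
Level 7: 3
Level 8: 1

The root is level 0 and the size-1 base case is level 8 (the tree spans levels 0 through 8, i.e. 9 levels counting the root), so the depth is the number of divisions: log_3(6561) = 8

The recursion tree depth is log_3(6561) = 8. At each level, the problem size is divided by 3, so it takes 8 divisions to reduce to a base case of size 1. The algorithm makes 3 recursive calls at each level.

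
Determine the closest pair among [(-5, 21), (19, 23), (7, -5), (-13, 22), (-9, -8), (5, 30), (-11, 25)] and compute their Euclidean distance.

Computing all pairwise distances among 7 points:

d((-5, 21), (19, 23)) = 24.0832
d((-5, 21), (7, -5)) = 28.6356
d((-5, 21), (-13, 22)) = 8.0623
d((-5, 21), (-9, -8)) = 29.2746
d((-5, 21), (5, 30)) = 13.4536
d((-5, 21), (-11, 25)) = 7.2111
d((19, 23), (7, -5)) = 30.4631
d((19, 23), (-13, 22)) = 32.0156
d((19, 23), (-9, -8)) = 41.7732
d((19, 23), (5, 30)) = 15.6525
d((19, 23), (-11, 25)) = 30.0666
d((7, -5), (-13, 22)) = 33.6006
d((7, -5), (-9, -8)) = 16.2788
d((7, -5), (5, 30)) = 35.0571
d((7, -5), (-11, 25)) = 34.9857
d((-13, 22), (-9, -8)) = 30.2655
d((-13, 22), (5, 30)) = 19.6977
d((-13, 22), (-11, 25)) = 3.6056 <-- minimum
d((-9, -8), (5, 30)) = 40.4969
d((-9, -8), (-11, 25)) = 33.0606
d((5, 30), (-11, 25)) = 16.7631

Closest pair: (-13, 22) and (-11, 25) with distance 3.6056

The closest pair is (-13, 22) and (-11, 25) with Euclidean distance 3.6056. For 7 points, brute-force pairwise comparison is shown above. For large n, the divide-and-conquer algorithm (sort by x, recurse on halves, check the dividing strip) achieves O(n log n).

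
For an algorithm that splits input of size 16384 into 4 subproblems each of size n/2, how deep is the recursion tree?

For divide and conquer with division factor 2:

Problem sizes at each level:
Level 0: 16384
Level 1: 8192
Level 2: 4096
Level 3: 2048
Level 4: 1024
Level 5: 512
Level 6: 256
Level 7: 128
Level 8: 64
Level 9: 32
Level 10: 16
Level 11: 8
Level 12: 4
Level 13: 2
Level 14: 1

The root is level 0 and the size-1 base case is level 14 (the tree spans levels 0 through 14, i.e. 15 levels counting the root), so the depth is the number of divisions: log_2(16384) = 14

The recursion tree depth is log_2(16384) = 14. At each level, the problem size is divided by 2, so it takes 14 divisions to reduce to a base case of size 1. The algorithm makes 4 recursive calls at each level.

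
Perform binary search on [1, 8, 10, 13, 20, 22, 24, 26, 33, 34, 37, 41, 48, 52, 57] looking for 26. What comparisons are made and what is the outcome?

Binary search for 26 in [1, 8, 10, 13, 20, 22, 24, 26, 33, 34, 37, 41, 48, 52, 57]:

lo=0, hi=14, mid=7, arr[mid]=26 -> Found target at index 7!

Binary search finds 26 at index 7 after 1 comparisons. The search repeatedly halves the search space by comparing with the middle element.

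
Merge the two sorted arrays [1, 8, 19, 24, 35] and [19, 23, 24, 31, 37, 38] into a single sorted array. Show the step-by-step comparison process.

Merging process:

Compare 1 vs 19: take 1 from left. Merged: [1]
Compare 8 vs 19: take 8 from left. Merged: [1, 8]
Compare 19 vs 19: take 19 from left. Merged: [1, 8, 19]
Compare 24 vs 19: take 19 from right. Merged: [1, 8, 19, 19]
Compare 24 vs 23: take 23 from right. Merged: [1, 8, 19, 19, 23]
Compare 24 vs 24: take 24 from left. Merged: [1, 8, 19, 19, 23, 24]
Compare 35 vs 24: take 24 from right. Merged: [1, 8, 19, 19, 23, 24, 24]
Compare 35 vs 31: take 31 from right. Merged: [1, 8, 19, 19, 23, 24, 24, 31]
Compare 35 vs 37: take 35 from left. Merged: [1, 8, 19, 19, 23, 24, 24, 31, 35]
Append remaining from right: [37, 38]. Merged: [1, 8, 19, 19, 23, 24, 24, 31, 35, 37, 38]

Final merged array: [1, 8, 19, 19, 23, 24, 24, 31, 35, 37, 38]
Total comparisons: 9

The merged array is [1, 8, 19, 19, 23, 24, 24, 31, 35, 37, 38], requiring 9 comparisons. The merge step runs in O(n) time where n is the total number of elements.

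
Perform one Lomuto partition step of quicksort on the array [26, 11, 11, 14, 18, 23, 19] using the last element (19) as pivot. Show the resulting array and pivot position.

Lomuto partition with pivot = 19:

Initial array: [26, 11, 11, 14, 18, 23, 19]

arr[0]=26 > 19: no swap
arr[1]=11 <= 19: swap with position 0, array becomes [11, 26, 11, 14, 18, 23, 19]
arr[2]=11 <= 19: swap with position 1, array becomes [11, 11, 26, 14, 18, 23, 19]
arr[3]=14 <= 19: swap with position 2, array becomes [11, 11, 14, 26, 18, 23, 19]
arr[4]=18 <= 19: swap with position 3, array becomes [11, 11, 14, 18, 26, 23, 19]
arr[5]=23 > 19: no swap

Place pivot at position 4: [11, 11, 14, 18, 19, 23, 26]
Pivot position: 4

After partitioning with pivot 19, the array becomes [11, 11, 14, 18, 19, 23, 26]. The pivot is placed at index 4. All elements to the left of the pivot are <= 19, and all elements to the right are > 19.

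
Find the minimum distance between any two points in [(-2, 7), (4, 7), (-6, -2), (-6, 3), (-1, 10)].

Computing all pairwise distances among 5 points:

d((-2, 7), (4, 7)) = 6.0
d((-2, 7), (-6, -2)) = 9.8489
d((-2, 7), (-6, 3)) = 5.6569
d((-2, 7), (-1, 10)) = 3.1623 <-- minimum
d((4, 7), (-6, -2)) = 13.4536
d((4, 7), (-6, 3)) = 10.7703
d((4, 7), (-1, 10)) = 5.831
d((-6, -2), (-6, 3)) = 5.0
d((-6, -2), (-1, 10)) = 13.0
d((-6, 3), (-1, 10)) = 8.6023

Closest pair: (-2, 7) and (-1, 10) with distance 3.1623

The closest pair is (-2, 7) and (-1, 10) with Euclidean distance 3.1623. For 5 points, brute-force pairwise comparison is shown above. For large n, the divide-and-conquer algorithm (sort by x, recurse on halves, check the dividing strip) achieves O(n log n).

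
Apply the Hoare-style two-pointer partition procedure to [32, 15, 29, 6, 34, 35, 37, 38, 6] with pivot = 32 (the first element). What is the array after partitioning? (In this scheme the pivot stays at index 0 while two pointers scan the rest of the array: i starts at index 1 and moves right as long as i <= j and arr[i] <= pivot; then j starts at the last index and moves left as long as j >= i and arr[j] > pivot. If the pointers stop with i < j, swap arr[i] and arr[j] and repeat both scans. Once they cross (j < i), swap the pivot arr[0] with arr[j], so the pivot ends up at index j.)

Hoare-style two-pointer partition with pivot = 32:

Initial array: [32, 15, 29, 6, 34, 35, 37, 38, 6]

Pointers start at i = 1, j = 8.
i stops at index 4 (arr[4]=34 > 32), j stops at index 8 (arr[8]=6 <= 32): swap arr[4] and arr[8], array becomes [32, 15, 29, 6, 6, 35, 37, 38, 34]
i ends at 5, j ends at 4: the pointers have crossed (j < i), so scanning stops.

Swap pivot arr[0] with arr[4] to place pivot at position 4: [6, 15, 29, 6, 32, 35, 37, 38, 34]
Pivot position: 4

After partitioning with pivot 32, the array becomes [6, 15, 29, 6, 32, 35, 37, 38, 34]. The pivot is placed at index 4. All elements to the left of the pivot are <= 32, and all elements to the right are > 32.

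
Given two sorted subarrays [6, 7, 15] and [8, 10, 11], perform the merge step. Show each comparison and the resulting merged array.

Merging process:

Compare 6 vs 8: take 6 from left. Merged: [6]
Compare 7 vs 8: take 7 from left. Merged: [6, 7]
Compare 15 vs 8: take 8 from right. Merged: [6, 7, 8]
Compare 15 vs 10: take 10 from right. Merged: [6, 7, 8, 10]
Compare 15 vs 11: take 11 from right. Merged: [6, 7, 8, 10, 11]
Append remaining from left: [15]. Merged: [6, 7, 8, 10, 11, 15]

Final merged array: [6, 7, 8, 10, 11, 15]
Total comparisons: 5

The merged array is [6, 7, 8, 10, 11, 15], requiring 5 comparisons. The merge step runs in O(n) time where n is the total number of elements.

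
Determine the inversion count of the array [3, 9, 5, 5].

Finding inversions in [3, 9, 5, 5]:

(1, 2): arr[1]=9 > arr[2]=5
(1, 3): arr[1]=9 > arr[3]=5

Total inversions: 2

The array has 2 inversion(s): (1,2), (1,3). Each pair (i,j) satisfies i < j and arr[i] > arr[j].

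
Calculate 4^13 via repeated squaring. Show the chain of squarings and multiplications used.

Computing 4^13 by squaring (build up from 4^1; each line after the first costs one multiplication):

4^1 = 4
4^2 = (4^1)^2 = 4^2 = 16
4^3 = 4 * 4^2 = 4 * 16 = 64
4^6 = (4^3)^2 = 64^2 = 4096
4^12 = (4^6)^2 = 4096^2 = 16777216
4^13 = 4 * 4^12 = 4 * 16777216 = 67108864

Result: 67108864
Multiplications needed: 5 (5 lines after 4^1)

4^13 = 67108864. Using exponentiation by squaring, this requires 5 multiplications. The key idea: if the exponent is even, square the half-power; if odd, multiply by the base once.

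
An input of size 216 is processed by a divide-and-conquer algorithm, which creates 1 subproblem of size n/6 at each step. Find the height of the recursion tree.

For divide and conquer with division factor 6:

Problem sizes at each level:
Level 0: 216
Level 1: 36
Level 2: 6
Level 3: 1

The root is level 0 and the size-1 base case is level 3 (the tree spans levels 0 through 3, i.e. 4 levels counting the root), so the depth is the number of divisions: log_6(216) = 3

The recursion tree depth is log_6(216) = 3. At each level, the problem size is divided by 6, so it takes 3 divisions to reduce to a base case of size 1. The algorithm makes 1 recursive call at each level.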